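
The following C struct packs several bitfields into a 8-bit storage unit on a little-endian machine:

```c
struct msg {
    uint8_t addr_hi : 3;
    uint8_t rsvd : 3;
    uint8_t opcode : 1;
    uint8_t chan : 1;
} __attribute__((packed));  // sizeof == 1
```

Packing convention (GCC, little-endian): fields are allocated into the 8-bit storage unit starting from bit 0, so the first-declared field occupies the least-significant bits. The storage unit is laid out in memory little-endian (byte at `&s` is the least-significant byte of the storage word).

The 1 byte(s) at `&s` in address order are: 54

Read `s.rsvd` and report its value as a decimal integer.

2

[0]=0x54 (little-endian) → word 0x54
addr_hi [0+:3] = (word>>0) & 0x7 = 4
rsvd [3+:3] = (word>>3) & 0x7 = 2  ←
opcode [6+:1] = (word>>6) & 0x1 = 1
chan [7+:1] = (word>>7) & 0x1 = 0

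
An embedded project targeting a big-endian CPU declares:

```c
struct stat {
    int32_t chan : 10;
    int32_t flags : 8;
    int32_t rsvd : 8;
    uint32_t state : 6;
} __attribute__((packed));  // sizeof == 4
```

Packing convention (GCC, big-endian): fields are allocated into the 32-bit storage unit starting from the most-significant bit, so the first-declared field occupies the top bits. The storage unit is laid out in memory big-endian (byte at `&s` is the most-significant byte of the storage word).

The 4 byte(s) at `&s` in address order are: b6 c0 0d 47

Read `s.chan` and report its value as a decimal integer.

-293

[0]=0xb6 [1]=0xc0 [2]=0x0d [3]=0x47 (big-endian) → word 0xb6c00d47
chan:10 @ bit 22 → (0xb6c00d47>>22)&0x3ff = 0x2db  ←
flags:8 @ bit 14 → (0xb6c00d47>>14)&0xff = 0x0
rsvd:8 @ bit 6 → (0xb6c00d47>>6)&0xff = 0x35
state:6 @ bit 0 → (0xb6c00d47>>0)&0x3f = 0x7
chan signed 10b, MSB=1: 731 - 1024 = -293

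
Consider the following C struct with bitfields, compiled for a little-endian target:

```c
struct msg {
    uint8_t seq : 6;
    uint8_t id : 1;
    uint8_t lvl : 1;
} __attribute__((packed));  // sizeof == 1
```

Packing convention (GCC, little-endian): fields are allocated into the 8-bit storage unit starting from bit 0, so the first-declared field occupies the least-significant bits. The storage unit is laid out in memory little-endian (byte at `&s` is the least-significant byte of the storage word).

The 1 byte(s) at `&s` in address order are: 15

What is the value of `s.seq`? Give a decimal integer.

21

[0]=0x15 (little-endian) → word 0x15
seq [0+:6] = (word>>0) & 0x3f = 21  ←
id [6+:1] = (word>>6) & 0x1 = 0
lvl [7+:1] = (word>>7) & 0x1 = 0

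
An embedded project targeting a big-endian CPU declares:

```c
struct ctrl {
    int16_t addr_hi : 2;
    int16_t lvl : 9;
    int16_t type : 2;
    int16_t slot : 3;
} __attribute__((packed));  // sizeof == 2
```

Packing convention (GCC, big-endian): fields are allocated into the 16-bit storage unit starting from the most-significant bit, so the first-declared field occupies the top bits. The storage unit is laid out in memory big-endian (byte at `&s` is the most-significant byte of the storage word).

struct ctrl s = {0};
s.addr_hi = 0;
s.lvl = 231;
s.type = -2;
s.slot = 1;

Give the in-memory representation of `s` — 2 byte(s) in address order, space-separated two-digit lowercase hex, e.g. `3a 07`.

addr_hi (2b) val=0 bits=0x0 at bit 14: 0x0000
lvl (9b) val=231 bits=0xe7 at bit 5: 0x1ce0
type (2b) val=-2 bits=0x2 at bit 3: 0x1cf0
slot (3b) val=1 bits=0x1 at bit 0: 0x1cf1
word = 0x1cf1 → big-endian bytes:
  [0]=0x1c  [1]=0xf1

1c f1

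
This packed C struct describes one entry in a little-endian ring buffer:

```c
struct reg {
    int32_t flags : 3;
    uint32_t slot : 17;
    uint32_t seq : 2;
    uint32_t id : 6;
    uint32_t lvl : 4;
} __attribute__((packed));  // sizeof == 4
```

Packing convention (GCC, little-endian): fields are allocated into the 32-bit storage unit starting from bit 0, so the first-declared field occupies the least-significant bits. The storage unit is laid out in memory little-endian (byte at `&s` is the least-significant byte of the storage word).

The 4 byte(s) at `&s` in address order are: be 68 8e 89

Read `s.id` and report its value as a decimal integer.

[0]=0xbe [1]=0x68 [2]=0x8e [3]=0x89 (little-endian) → word 0x898e68be
flags [0+:3] = (word>>0) & 0x7 = 6
slot [3+:17] = (word>>3) & 0x1ffff = 118039
seq [20+:2] = (word>>20) & 0x3 = 0
id [22+:6] = (word>>22) & 0x3f = 38  ←
lvl [28+:4] = (word>>28) & 0xf = 8

38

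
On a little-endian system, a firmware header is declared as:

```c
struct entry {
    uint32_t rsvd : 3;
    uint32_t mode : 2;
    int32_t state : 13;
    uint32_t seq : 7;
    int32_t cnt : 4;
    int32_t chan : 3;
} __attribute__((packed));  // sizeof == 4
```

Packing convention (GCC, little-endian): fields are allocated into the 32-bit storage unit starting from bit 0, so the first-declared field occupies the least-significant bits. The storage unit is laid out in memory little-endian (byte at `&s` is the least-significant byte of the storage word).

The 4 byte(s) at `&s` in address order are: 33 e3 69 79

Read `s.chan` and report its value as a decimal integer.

3

[0]=0x33 [1]=0xe3 [2]=0x69 [3]=0x79 (little-endian) → word 0x7969e333
rsvd [0+:3] = (word>>0) & 0x7 = 3
mode [3+:2] = (word>>3) & 0x3 = 2
state [5+:13] = (word>>5) & 0x1fff = 3865
seq [18+:7] = (word>>18) & 0x7f = 90
cnt [25+:4] = (word>>25) & 0xf = 12
chan [29+:3] = (word>>29) & 0x7 = 3  ←
chan signed 3b, MSB=0: value = 3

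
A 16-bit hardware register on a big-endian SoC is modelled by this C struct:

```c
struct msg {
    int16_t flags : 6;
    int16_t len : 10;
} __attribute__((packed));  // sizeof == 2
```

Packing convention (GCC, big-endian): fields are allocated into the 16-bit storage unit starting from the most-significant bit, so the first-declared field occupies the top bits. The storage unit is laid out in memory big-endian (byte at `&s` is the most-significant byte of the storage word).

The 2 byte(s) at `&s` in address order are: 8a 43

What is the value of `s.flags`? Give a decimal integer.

[0]=0x8a [1]=0x43 (big-endian) → word 0x8a43
flags [10+:6] = (word>>10) & 0x3f = 34  ←
len [0+:10] = (word>>0) & 0x3ff = 579
flags signed 6b, MSB=1: 34 - 64 = -30

-30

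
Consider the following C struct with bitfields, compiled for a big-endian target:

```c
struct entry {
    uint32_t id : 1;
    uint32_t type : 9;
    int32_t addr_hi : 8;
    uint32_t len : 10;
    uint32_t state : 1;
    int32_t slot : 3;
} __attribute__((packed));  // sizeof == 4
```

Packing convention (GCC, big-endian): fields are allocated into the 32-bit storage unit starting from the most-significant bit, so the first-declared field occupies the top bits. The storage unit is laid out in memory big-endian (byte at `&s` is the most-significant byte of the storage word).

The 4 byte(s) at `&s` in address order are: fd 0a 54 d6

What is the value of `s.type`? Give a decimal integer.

[0]=0xfd [1]=0x0a [2]=0x54 [3]=0xd6 (big-endian) → word 0xfd0a54d6
id:1 @ bit 31 → (0xfd0a54d6>>31)&0x1 = 0x1
type:9 @ bit 22 → (0xfd0a54d6>>22)&0x1ff = 0x1f4  ←
addr_hi:8 @ bit 14 → (0xfd0a54d6>>14)&0xff = 0x29
len:10 @ bit 4 → (0xfd0a54d6>>4)&0x3ff = 0x14d
state:1 @ bit 3 → (0xfd0a54d6>>3)&0x1 = 0x0
slot:3 @ bit 0 → (0xfd0a54d6>>0)&0x7 = 0x6

500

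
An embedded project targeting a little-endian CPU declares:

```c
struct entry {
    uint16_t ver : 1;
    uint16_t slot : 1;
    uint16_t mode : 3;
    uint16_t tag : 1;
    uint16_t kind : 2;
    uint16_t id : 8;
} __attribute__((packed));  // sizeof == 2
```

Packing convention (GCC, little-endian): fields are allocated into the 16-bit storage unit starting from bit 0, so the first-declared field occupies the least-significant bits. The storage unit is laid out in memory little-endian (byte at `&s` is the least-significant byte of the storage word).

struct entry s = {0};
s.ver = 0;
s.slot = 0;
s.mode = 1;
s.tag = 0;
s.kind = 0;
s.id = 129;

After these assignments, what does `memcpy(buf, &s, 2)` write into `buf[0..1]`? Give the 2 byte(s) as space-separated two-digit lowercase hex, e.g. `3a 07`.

ver:1 = 0 → 0x0 << 0 → word 0x0000
slot:1 = 0 → 0x0 << 1 → word 0x0000
mode:3 = 1 → 0x1 << 2 → word 0x0004
tag:1 = 0 → 0x0 << 5 → word 0x0004
kind:2 = 0 → 0x0 << 6 → word 0x0004
id:8 = 129 → 0x81 << 8 → word 0x8104
word = 0x8104 → little-endian bytes:
  [0]=0x04  [1]=0x81

04 81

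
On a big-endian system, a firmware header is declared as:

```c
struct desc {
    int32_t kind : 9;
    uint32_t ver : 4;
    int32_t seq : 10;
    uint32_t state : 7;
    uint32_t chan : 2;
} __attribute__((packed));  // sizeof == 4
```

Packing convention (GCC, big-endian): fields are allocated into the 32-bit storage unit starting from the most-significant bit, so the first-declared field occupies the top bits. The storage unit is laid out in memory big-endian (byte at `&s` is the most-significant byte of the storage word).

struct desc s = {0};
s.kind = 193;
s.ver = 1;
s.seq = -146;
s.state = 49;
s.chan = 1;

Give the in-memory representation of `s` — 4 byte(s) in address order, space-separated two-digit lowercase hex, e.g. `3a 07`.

60 8e dc c5

kind:9 = 193 → 0xc1 << 23 → word 0x60800000
ver:4 = 1 → 0x1 << 19 → word 0x60880000
seq:10 = -146 → 0x36e << 9 → word 0x608edc00
state:7 = 49 → 0x31 << 2 → word 0x608edcc4
chan:2 = 1 → 0x1 << 0 → word 0x608edcc5
word = 0x608edcc5 → big-endian bytes:
  [0]=0x60  [1]=0x8e  [2]=0xdc  [3]=0xc5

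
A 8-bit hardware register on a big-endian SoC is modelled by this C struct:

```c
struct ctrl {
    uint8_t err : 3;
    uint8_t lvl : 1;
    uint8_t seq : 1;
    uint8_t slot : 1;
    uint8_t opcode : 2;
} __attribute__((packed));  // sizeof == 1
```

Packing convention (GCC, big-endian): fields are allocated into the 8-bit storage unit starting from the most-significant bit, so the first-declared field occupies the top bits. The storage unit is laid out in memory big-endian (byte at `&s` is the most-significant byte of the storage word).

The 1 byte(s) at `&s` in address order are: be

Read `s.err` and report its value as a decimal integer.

[0]=0xbe (big-endian) → word 0xbe
err:3 @ bit 5 → (0xbe>>5)&0x7 = 0x5  ←
lvl:1 @ bit 4 → (0xbe>>4)&0x1 = 0x1
seq:1 @ bit 3 → (0xbe>>3)&0x1 = 0x1
slot:1 @ bit 2 → (0xbe>>2)&0x1 = 0x1
opcode:2 @ bit 0 → (0xbe>>0)&0x3 = 0x2

5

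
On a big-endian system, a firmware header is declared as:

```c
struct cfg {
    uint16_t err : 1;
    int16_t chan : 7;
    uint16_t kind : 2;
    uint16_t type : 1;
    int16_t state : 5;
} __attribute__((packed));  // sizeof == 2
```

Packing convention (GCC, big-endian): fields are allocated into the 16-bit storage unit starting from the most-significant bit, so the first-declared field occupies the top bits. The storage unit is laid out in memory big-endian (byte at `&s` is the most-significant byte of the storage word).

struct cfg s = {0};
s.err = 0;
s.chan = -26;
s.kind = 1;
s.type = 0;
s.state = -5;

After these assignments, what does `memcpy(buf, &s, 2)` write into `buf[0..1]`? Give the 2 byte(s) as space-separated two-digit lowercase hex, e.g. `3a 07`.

[15+:1] err=0 & 0x1 = 0x0; word=0x0000
[8+:7] chan=-26 & 0x7f = 0x66; word=0x6600
[6+:2] kind=1 & 0x3 = 0x1; word=0x6640
[5+:1] type=0 & 0x1 = 0x0; word=0x6640
[0+:5] state=-5 & 0x1f = 0x1b; word=0x665b
word = 0x665b → big-endian bytes:
  [0]=0x66  [1]=0x5b

66 5b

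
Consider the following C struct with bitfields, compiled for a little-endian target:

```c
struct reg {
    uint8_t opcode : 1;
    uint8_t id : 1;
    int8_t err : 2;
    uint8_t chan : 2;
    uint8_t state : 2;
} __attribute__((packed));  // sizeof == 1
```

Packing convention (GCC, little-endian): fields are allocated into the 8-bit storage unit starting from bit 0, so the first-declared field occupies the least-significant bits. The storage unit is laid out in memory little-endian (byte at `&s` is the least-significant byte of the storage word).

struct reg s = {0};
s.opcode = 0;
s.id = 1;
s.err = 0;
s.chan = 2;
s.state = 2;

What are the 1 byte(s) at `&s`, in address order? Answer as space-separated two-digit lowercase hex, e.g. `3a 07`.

opcode:1 = 0 → 0x0 << 0 → word 0x00
id:1 = 1 → 0x1 << 1 → word 0x02
err:2 = 0 → 0x0 << 2 → word 0x02
chan:2 = 2 → 0x2 << 4 → word 0x22
state:2 = 2 → 0x2 << 6 → word 0xa2
word = 0xa2 → little-endian bytes:
  [0]=0xa2

a2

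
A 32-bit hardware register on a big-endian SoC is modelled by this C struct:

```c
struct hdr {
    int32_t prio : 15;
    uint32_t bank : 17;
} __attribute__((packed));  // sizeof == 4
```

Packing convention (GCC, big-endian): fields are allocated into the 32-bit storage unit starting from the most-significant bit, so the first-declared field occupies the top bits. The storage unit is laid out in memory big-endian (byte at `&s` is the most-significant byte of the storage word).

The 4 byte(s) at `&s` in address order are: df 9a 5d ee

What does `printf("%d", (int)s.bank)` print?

[0]=0xdf [1]=0x9a [2]=0x5d [3]=0xee (big-endian) → word 0xdf9a5dee
prio:15 @ bit 17 → (0xdf9a5dee>>17)&0x7fff = 0x6fcd
bank:17 @ bit 0 → (0xdf9a5dee>>0)&0x1ffff = 0x5dee  ←

24046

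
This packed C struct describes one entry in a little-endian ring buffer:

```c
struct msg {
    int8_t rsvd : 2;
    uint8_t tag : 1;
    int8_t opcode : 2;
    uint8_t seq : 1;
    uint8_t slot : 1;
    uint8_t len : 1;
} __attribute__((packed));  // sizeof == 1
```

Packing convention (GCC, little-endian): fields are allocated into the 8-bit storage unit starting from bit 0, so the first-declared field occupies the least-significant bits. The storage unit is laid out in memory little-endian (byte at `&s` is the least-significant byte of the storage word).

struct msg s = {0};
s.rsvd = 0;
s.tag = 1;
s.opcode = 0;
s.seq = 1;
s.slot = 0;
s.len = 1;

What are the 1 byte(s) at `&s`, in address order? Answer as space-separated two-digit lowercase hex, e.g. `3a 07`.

a4

rsvd:2 = 0 → 0x0 << 0 → word 0x00
tag:1 = 1 → 0x1 << 2 → word 0x04
opcode:2 = 0 → 0x0 << 3 → word 0x04
seq:1 = 1 → 0x1 << 5 → word 0x24
slot:1 = 0 → 0x0 << 6 → word 0x24
len:1 = 1 → 0x1 << 7 → word 0xa4
word = 0xa4 → little-endian bytes:
  [0]=0xa4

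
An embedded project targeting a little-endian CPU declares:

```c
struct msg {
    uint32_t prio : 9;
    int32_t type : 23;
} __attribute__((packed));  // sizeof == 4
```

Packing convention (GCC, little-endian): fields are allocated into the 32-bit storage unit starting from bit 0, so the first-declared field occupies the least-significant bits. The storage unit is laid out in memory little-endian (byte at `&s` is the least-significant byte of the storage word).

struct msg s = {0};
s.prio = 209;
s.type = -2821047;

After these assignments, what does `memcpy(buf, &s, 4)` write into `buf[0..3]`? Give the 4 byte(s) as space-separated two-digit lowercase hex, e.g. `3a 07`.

prio:9 = 209 → 0xd1 << 0 → word 0x000000d1
type:23 = -2821047 → 0x54f449 << 9 → word 0xa9e892d1
word = 0xa9e892d1 → little-endian bytes:
  [0]=0xd1  [1]=0x92  [2]=0xe8  [3]=0xa9

d1 92 e8 a9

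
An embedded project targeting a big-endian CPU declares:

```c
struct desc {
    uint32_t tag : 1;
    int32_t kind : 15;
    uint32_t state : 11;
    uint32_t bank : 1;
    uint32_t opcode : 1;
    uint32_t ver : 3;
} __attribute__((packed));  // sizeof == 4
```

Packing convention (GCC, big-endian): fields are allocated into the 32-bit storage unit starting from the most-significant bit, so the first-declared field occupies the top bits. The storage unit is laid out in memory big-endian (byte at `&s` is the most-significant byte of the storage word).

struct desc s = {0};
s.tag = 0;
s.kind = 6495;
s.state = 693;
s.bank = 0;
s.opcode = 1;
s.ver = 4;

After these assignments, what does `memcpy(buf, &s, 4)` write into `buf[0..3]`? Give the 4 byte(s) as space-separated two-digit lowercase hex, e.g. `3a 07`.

tag:1 = 0 → 0x0 << 31 → word 0x00000000
kind:15 = 6495 → 0x195f << 16 → word 0x195f0000
state:11 = 693 → 0x2b5 << 5 → word 0x195f56a0
bank:1 = 0 → 0x0 << 4 → word 0x195f56a0
opcode:1 = 1 → 0x1 << 3 → word 0x195f56a8
ver:3 = 4 → 0x4 << 0 → word 0x195f56ac
word = 0x195f56ac → big-endian bytes:
  [0]=0x19  [1]=0x5f  [2]=0x56  [3]=0xac

19 5f 56 ac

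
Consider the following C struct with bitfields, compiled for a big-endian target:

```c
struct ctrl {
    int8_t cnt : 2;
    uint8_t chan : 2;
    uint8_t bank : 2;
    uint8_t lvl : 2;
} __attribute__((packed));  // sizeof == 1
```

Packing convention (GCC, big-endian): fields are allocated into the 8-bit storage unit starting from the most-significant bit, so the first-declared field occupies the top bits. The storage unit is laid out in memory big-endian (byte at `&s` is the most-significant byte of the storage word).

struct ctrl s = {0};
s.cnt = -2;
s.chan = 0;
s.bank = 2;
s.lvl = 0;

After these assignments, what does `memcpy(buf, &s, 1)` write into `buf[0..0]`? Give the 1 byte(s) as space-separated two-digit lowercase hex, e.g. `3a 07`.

88

[6+:2] cnt=-2 & 0x3 = 0x2; word=0x80
[4+:2] chan=0 & 0x3 = 0x0; word=0x80
[2+:2] bank=2 & 0x3 = 0x2; word=0x88
[0+:2] lvl=0 & 0x3 = 0x0; word=0x88
word = 0x88 → big-endian bytes:
  [0]=0x88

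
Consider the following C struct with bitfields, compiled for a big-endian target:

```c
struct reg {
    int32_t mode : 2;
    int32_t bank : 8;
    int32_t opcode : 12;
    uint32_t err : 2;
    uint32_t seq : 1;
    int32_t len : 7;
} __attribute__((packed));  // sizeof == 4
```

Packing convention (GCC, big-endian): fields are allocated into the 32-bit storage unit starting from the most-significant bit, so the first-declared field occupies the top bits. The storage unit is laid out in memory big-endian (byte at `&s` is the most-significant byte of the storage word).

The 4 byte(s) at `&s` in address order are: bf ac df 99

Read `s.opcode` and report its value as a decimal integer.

-1225

[0]=0xbf [1]=0xac [2]=0xdf [3]=0x99 (big-endian) → word 0xbfacdf99
mode [30+:2] = (word>>30) & 0x3 = 2
bank [22+:8] = (word>>22) & 0xff = 254
opcode [10+:12] = (word>>10) & 0xfff = 2871  ←
err [8+:2] = (word>>8) & 0x3 = 3
seq [7+:1] = (word>>7) & 0x1 = 1
len [0+:7] = (word>>0) & 0x7f = 25
opcode signed 12b, MSB=1: 2871 - 4096 = -1225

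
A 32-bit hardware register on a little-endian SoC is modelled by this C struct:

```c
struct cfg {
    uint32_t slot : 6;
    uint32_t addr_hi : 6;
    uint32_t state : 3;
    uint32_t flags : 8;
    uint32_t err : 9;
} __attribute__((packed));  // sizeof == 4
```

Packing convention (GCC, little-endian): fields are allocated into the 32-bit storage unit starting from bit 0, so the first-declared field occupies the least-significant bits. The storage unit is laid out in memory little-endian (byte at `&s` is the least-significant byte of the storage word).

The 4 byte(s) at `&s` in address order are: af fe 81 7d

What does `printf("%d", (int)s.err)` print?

251

[0]=0xaf [1]=0xfe [2]=0x81 [3]=0x7d (little-endian) → word 0x7d81feaf
slot:6 @ bit 0 → (0x7d81feaf>>0)&0x3f = 0x2f
addr_hi:6 @ bit 6 → (0x7d81feaf>>6)&0x3f = 0x3a
state:3 @ bit 12 → (0x7d81feaf>>12)&0x7 = 0x7
flags:8 @ bit 15 → (0x7d81feaf>>15)&0xff = 0x3
err:9 @ bit 23 → (0x7d81feaf>>23)&0x1ff = 0xfb  ←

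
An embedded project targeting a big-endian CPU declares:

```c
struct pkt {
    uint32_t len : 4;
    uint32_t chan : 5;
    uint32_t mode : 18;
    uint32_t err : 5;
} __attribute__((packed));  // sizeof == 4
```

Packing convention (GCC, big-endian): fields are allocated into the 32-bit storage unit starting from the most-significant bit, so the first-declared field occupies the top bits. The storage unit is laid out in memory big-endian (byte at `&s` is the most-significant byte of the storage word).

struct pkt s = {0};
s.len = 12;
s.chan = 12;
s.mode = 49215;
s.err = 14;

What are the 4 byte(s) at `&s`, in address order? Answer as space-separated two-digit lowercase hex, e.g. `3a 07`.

len (4b) val=12 bits=0xc at bit 28: 0xc0000000
chan (5b) val=12 bits=0xc at bit 23: 0xc6000000
mode (18b) val=49215 bits=0xc03f at bit 5: 0xc61807e0
err (5b) val=14 bits=0xe at bit 0: 0xc61807ee
word = 0xc61807ee → big-endian bytes:
  [0]=0xc6  [1]=0x18  [2]=0x07  [3]=0xee

c6 18 07 ee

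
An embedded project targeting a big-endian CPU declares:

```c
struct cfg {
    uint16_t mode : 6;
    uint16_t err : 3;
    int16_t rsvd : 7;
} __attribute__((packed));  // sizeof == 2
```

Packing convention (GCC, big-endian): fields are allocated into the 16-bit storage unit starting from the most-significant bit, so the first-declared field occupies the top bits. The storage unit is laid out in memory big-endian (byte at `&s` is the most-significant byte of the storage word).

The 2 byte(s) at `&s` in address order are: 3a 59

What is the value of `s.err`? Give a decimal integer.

4

[0]=0x3a [1]=0x59 (big-endian) → word 0x3a59
mode [10+:6] = (word>>10) & 0x3f = 14
err [7+:3] = (word>>7) & 0x7 = 4  ←
rsvd [0+:7] = (word>>0) & 0x7f = 89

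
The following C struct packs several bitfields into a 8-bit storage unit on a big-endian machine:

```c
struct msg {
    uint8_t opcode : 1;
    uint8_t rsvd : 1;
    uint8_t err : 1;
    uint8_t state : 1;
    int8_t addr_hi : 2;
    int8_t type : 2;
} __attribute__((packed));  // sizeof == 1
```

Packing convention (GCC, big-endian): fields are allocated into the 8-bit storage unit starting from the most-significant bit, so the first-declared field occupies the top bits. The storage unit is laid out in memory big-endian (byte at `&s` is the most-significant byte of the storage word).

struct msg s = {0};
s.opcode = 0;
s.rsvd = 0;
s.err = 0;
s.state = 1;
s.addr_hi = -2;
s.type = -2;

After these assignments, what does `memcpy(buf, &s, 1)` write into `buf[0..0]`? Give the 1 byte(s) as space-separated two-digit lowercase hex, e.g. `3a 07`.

opcode (1b) val=0 bits=0x0 at bit 7: 0x00
rsvd (1b) val=0 bits=0x0 at bit 6: 0x00
err (1b) val=0 bits=0x0 at bit 5: 0x00
state (1b) val=1 bits=0x1 at bit 4: 0x10
addr_hi (2b) val=-2 bits=0x2 at bit 2: 0x18
type (2b) val=-2 bits=0x2 at bit 0: 0x1a
word = 0x1a → big-endian bytes:
  [0]=0x1a

1a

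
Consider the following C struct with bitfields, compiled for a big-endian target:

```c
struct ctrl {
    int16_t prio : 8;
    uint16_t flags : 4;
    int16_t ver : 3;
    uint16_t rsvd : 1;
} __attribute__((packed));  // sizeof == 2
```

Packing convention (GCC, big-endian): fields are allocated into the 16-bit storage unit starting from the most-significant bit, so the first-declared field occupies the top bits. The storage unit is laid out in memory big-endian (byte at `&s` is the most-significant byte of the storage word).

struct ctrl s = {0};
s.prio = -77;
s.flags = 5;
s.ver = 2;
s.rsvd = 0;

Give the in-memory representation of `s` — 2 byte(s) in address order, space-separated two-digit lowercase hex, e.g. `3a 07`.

prio (8b) val=-77 bits=0xb3 at bit 8: 0xb300
flags (4b) val=5 bits=0x5 at bit 4: 0xb350
ver (3b) val=2 bits=0x2 at bit 1: 0xb354
rsvd (1b) val=0 bits=0x0 at bit 0: 0xb354
word = 0xb354 → big-endian bytes:
  [0]=0xb3  [1]=0x54

b3 54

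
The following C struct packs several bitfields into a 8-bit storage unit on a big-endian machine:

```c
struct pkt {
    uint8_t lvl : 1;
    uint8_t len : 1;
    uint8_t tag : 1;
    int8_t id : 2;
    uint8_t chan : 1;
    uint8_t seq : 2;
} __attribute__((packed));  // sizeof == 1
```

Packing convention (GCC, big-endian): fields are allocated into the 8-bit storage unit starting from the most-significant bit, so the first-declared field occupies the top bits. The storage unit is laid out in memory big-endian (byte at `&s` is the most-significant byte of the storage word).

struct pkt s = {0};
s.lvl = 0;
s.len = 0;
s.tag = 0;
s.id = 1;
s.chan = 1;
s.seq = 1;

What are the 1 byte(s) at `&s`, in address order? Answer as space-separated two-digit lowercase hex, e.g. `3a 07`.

lvl:1 = 0 → 0x0 << 7 → word 0x00
len:1 = 0 → 0x0 << 6 → word 0x00
tag:1 = 0 → 0x0 << 5 → word 0x00
id:2 = 1 → 0x1 << 3 → word 0x08
chan:1 = 1 → 0x1 << 2 → word 0x0c
seq:2 = 1 → 0x1 << 0 → word 0x0d
word = 0x0d → big-endian bytes:
  [0]=0x0d

0d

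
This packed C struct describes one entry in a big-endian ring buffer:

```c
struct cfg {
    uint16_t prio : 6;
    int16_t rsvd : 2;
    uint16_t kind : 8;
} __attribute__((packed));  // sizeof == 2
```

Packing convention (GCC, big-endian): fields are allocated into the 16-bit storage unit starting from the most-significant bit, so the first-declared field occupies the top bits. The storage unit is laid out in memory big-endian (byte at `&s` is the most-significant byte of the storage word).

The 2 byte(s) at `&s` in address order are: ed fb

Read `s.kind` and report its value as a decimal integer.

[0]=0xed [1]=0xfb (big-endian) → word 0xedfb
prio:6 @ bit 10 → (0xedfb>>10)&0x3f = 0x3b
rsvd:2 @ bit 8 → (0xedfb>>8)&0x3 = 0x1
kind:8 @ bit 0 → (0xedfb>>0)&0xff = 0xfb  ←

251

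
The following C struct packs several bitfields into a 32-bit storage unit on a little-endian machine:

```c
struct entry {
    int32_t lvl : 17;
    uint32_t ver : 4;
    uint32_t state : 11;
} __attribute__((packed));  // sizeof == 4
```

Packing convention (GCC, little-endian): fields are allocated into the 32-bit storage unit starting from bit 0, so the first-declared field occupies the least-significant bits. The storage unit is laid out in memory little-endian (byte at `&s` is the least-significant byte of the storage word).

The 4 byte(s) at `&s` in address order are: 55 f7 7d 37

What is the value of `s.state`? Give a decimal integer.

443

[0]=0x55 [1]=0xf7 [2]=0x7d [3]=0x37 (little-endian) → word 0x377df755
lvl:17 @ bit 0 → (0x377df755>>0)&0x1ffff = 0x1f755
ver:4 @ bit 17 → (0x377df755>>17)&0xf = 0xe
state:11 @ bit 21 → (0x377df755>>21)&0x7ff = 0x1bb  ←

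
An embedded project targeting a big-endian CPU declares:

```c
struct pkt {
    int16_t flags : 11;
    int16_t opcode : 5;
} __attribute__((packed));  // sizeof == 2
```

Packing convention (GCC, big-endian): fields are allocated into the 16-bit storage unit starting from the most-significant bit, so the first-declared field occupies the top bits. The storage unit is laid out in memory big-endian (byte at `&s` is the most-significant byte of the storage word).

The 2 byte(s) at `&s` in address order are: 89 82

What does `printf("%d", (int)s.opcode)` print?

[0]=0x89 [1]=0x82 (big-endian) → word 0x8982
flags:11 @ bit 5 → (0x8982>>5)&0x7ff = 0x44c
opcode:5 @ bit 0 → (0x8982>>0)&0x1f = 0x2  ←
opcode signed 5b, MSB=0: value = 2

2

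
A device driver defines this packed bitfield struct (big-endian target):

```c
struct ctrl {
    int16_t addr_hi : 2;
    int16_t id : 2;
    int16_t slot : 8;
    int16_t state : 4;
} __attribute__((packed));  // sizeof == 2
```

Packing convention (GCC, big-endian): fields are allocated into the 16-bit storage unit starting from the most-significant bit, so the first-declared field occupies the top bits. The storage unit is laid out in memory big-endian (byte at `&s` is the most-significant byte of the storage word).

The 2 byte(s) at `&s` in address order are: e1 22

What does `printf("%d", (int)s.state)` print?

[0]=0xe1 [1]=0x22 (big-endian) → word 0xe122
addr_hi [14+:2] = (word>>14) & 0x3 = 3
id [12+:2] = (word>>12) & 0x3 = 2
slot [4+:8] = (word>>4) & 0xff = 18
state [0+:4] = (word>>0) & 0xf = 2  ←
state signed 4b, MSB=0: value = 2

2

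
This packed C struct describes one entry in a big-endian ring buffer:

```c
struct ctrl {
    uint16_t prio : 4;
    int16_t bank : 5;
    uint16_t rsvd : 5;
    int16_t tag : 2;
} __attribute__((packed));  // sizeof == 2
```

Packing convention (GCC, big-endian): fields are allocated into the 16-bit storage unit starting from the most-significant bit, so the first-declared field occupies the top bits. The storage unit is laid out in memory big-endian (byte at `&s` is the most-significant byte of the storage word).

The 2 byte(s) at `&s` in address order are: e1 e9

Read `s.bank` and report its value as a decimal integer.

3

[0]=0xe1 [1]=0xe9 (big-endian) → word 0xe1e9
prio:4 @ bit 12 → (0xe1e9>>12)&0xf = 0xe
bank:5 @ bit 7 → (0xe1e9>>7)&0x1f = 0x3  ←
rsvd:5 @ bit 2 → (0xe1e9>>2)&0x1f = 0x1a
tag:2 @ bit 0 → (0xe1e9>>0)&0x3 = 0x1
bank signed 5b, MSB=0: value = 3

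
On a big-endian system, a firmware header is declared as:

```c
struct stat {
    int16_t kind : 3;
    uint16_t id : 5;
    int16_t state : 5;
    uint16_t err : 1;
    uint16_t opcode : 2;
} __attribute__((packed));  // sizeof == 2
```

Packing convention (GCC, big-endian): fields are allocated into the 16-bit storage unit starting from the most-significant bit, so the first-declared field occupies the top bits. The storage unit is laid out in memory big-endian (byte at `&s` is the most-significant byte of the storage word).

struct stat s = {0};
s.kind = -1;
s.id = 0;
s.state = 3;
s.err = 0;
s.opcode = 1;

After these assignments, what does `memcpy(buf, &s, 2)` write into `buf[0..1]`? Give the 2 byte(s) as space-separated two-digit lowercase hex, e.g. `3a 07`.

e0 19

kind:3 = -1 → 0x7 << 13 → word 0xe000
id:5 = 0 → 0x0 << 8 → word 0xe000
state:5 = 3 → 0x3 << 3 → word 0xe018
err:1 = 0 → 0x0 << 2 → word 0xe018
opcode:2 = 1 → 0x1 << 0 → word 0xe019
word = 0xe019 → big-endian bytes:
  [0]=0xe0  [1]=0x19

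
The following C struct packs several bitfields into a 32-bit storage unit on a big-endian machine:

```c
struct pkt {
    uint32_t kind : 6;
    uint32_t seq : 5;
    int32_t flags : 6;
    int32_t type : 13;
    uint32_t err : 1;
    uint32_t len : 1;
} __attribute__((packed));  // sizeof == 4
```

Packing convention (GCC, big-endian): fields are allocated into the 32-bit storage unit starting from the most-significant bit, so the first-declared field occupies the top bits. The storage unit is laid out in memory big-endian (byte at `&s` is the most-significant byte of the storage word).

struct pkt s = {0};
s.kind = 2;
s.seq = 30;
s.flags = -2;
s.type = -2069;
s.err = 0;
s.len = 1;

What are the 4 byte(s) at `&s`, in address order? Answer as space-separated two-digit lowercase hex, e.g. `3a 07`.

0b df 5f ad

kind (6b) val=2 bits=0x2 at bit 26: 0x08000000
seq (5b) val=30 bits=0x1e at bit 21: 0x0bc00000
flags (6b) val=-2 bits=0x3e at bit 15: 0x0bdf0000
type (13b) val=-2069 bits=0x17eb at bit 2: 0x0bdf5fac
err (1b) val=0 bits=0x0 at bit 1: 0x0bdf5fac
len (1b) val=1 bits=0x1 at bit 0: 0x0bdf5fad
word = 0x0bdf5fad → big-endian bytes:
  [0]=0x0b  [1]=0xdf  [2]=0x5f  [3]=0xad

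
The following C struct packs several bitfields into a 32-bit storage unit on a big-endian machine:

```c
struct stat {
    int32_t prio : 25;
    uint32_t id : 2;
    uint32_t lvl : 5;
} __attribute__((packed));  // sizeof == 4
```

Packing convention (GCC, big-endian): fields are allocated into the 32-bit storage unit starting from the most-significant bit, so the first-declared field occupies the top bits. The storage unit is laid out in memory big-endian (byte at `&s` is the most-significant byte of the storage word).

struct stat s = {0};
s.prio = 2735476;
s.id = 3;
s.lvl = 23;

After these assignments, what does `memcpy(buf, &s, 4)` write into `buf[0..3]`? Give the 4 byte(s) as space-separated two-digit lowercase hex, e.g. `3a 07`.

14 de ba 77

[7+:25] prio=2735476 & 0x1ffffff = 0x29bd74; word=0x14deba00
[5+:2] id=3 & 0x3 = 0x3; word=0x14deba60
[0+:5] lvl=23 & 0x1f = 0x17; word=0x14deba77
word = 0x14deba77 → big-endian bytes:
  [0]=0x14  [1]=0xde  [2]=0xba  [3]=0x77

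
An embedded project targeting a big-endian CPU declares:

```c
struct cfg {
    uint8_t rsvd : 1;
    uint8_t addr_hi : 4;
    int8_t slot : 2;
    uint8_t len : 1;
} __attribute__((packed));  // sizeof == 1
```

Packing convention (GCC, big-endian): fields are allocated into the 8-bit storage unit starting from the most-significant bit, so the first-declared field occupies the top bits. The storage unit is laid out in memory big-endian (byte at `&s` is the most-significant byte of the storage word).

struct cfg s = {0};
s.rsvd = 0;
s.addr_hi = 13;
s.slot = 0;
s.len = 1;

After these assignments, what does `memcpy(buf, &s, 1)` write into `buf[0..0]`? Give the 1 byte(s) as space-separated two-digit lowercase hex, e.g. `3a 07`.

[7+:1] rsvd=0 & 0x1 = 0x0; word=0x00
[3+:4] addr_hi=13 & 0xf = 0xd; word=0x68
[1+:2] slot=0 & 0x3 = 0x0; word=0x68
[0+:1] len=1 & 0x1 = 0x1; word=0x69
word = 0x69 → big-endian bytes:
  [0]=0x69

69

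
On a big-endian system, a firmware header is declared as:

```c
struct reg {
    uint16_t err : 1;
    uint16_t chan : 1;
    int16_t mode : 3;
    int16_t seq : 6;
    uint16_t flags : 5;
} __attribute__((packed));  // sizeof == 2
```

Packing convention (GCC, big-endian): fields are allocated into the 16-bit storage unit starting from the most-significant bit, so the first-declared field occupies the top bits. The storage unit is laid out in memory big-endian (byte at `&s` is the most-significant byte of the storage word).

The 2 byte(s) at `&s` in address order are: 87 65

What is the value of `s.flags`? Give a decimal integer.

5

[0]=0x87 [1]=0x65 (big-endian) → word 0x8765
err [15+:1] = (word>>15) & 0x1 = 1
chan [14+:1] = (word>>14) & 0x1 = 0
mode [11+:3] = (word>>11) & 0x7 = 0
seq [5+:6] = (word>>5) & 0x3f = 59
flags [0+:5] = (word>>0) & 0x1f = 5  ←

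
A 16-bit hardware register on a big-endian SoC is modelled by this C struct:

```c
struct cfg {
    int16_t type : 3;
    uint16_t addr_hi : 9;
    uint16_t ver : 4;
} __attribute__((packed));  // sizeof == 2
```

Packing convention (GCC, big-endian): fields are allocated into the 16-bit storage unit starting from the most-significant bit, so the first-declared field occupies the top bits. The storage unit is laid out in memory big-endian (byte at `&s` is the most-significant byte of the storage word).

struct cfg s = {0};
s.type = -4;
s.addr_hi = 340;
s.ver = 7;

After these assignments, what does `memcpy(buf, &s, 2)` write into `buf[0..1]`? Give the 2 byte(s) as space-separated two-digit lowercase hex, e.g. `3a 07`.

type:3 = -4 → 0x4 << 13 → word 0x8000
addr_hi:9 = 340 → 0x154 << 4 → word 0x9540
ver:4 = 7 → 0x7 << 0 → word 0x9547
word = 0x9547 → big-endian bytes:
  [0]=0x95  [1]=0x47

95 47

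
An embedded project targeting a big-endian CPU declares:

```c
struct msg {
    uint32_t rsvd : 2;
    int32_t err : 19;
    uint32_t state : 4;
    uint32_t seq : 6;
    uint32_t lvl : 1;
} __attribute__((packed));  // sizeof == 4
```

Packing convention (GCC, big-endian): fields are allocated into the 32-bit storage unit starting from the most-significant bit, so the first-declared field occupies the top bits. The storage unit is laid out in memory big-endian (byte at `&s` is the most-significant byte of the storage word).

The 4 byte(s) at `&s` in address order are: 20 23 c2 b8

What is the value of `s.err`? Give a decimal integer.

-261000

[0]=0x20 [1]=0x23 [2]=0xc2 [3]=0xb8 (big-endian) → word 0x2023c2b8
rsvd [30+:2] = (word>>30) & 0x3 = 0
err [11+:19] = (word>>11) & 0x7ffff = 263288  ←
state [7+:4] = (word>>7) & 0xf = 5
seq [1+:6] = (word>>1) & 0x3f = 28
lvl [0+:1] = (word>>0) & 0x1 = 0
err signed 19b, MSB=1: 263288 - 524288 = -261000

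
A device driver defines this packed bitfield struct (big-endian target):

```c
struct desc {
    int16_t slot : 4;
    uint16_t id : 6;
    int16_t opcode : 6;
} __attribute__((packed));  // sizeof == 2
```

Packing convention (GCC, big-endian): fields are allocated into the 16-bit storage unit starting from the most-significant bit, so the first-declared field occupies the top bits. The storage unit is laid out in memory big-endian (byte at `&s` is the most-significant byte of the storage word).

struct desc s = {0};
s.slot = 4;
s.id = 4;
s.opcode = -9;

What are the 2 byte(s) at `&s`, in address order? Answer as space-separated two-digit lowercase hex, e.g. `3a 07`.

41 37

[12+:4] slot=4 & 0xf = 0x4; word=0x4000
[6+:6] id=4 & 0x3f = 0x4; word=0x4100
[0+:6] opcode=-9 & 0x3f = 0x37; word=0x4137
word = 0x4137 → big-endian bytes:
  [0]=0x41  [1]=0x37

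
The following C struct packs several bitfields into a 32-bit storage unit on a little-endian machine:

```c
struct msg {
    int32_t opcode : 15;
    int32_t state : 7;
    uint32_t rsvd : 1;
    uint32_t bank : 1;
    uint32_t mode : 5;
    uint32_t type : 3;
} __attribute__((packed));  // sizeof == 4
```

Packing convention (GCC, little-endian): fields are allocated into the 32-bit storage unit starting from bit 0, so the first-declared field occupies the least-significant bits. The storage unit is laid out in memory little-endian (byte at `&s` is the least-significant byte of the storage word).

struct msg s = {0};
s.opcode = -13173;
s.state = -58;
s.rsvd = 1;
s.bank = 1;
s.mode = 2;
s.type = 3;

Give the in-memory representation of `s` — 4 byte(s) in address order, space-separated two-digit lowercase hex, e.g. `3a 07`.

8b 4c e3 62

opcode:15 = -13173 → 0x4c8b << 0 → word 0x00004c8b
state:7 = -58 → 0x46 << 15 → word 0x00234c8b
rsvd:1 = 1 → 0x1 << 22 → word 0x00634c8b
bank:1 = 1 → 0x1 << 23 → word 0x00e34c8b
mode:5 = 2 → 0x2 << 24 → word 0x02e34c8b
type:3 = 3 → 0x3 << 29 → word 0x62e34c8b
word = 0x62e34c8b → little-endian bytes:
  [0]=0x8b  [1]=0x4c  [2]=0xe3  [3]=0x62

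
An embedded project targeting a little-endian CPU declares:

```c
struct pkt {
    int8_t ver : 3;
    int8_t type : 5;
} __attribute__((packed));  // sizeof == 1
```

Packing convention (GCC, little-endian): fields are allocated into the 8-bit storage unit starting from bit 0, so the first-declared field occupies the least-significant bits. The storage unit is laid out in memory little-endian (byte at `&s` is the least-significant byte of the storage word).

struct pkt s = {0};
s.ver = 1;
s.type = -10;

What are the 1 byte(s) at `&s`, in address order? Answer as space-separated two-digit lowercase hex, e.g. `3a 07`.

b1

ver:3 = 1 → 0x1 << 0 → word 0x01
type:5 = -10 → 0x16 << 3 → word 0xb1
word = 0xb1 → little-endian bytes:
  [0]=0xb1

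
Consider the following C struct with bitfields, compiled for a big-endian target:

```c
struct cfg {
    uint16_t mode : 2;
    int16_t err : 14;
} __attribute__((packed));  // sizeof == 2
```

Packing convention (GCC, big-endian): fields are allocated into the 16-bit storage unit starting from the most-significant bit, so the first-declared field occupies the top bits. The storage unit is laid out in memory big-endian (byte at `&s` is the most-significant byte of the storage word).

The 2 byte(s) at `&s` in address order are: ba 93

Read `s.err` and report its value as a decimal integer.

[0]=0xba [1]=0x93 (big-endian) → word 0xba93
mode:2 @ bit 14 → (0xba93>>14)&0x3 = 0x2
err:14 @ bit 0 → (0xba93>>0)&0x3fff = 0x3a93  ←
err signed 14b, MSB=1: 14995 - 16384 = -1389

-1389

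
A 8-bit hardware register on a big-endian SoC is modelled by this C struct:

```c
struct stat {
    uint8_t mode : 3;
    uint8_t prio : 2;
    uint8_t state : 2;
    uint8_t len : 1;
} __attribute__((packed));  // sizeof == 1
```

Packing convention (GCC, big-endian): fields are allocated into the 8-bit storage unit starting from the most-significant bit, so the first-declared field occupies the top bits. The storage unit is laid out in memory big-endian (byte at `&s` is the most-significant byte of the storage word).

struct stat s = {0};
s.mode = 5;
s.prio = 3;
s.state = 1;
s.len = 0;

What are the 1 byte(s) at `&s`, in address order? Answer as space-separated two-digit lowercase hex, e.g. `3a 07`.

ba

mode (3b) val=5 bits=0x5 at bit 5: 0xa0
prio (2b) val=3 bits=0x3 at bit 3: 0xb8
state (2b) val=1 bits=0x1 at bit 1: 0xba
len (1b) val=0 bits=0x0 at bit 0: 0xba
word = 0xba → big-endian bytes:
  [0]=0xba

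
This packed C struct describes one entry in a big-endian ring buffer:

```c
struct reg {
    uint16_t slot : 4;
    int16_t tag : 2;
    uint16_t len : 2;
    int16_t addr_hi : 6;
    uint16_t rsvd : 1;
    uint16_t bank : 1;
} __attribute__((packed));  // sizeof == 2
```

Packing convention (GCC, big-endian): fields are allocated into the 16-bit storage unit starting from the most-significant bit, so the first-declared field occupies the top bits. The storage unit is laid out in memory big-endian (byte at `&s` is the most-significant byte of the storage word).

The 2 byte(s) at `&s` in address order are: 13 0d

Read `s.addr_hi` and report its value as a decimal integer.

3

[0]=0x13 [1]=0x0d (big-endian) → word 0x130d
slot:4 @ bit 12 → (0x130d>>12)&0xf = 0x1
tag:2 @ bit 10 → (0x130d>>10)&0x3 = 0x0
len:2 @ bit 8 → (0x130d>>8)&0x3 = 0x3
addr_hi:6 @ bit 2 → (0x130d>>2)&0x3f = 0x3  ←
rsvd:1 @ bit 1 → (0x130d>>1)&0x1 = 0x0
bank:1 @ bit 0 → (0x130d>>0)&0x1 = 0x1
addr_hi signed 6b, MSB=0: value = 3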